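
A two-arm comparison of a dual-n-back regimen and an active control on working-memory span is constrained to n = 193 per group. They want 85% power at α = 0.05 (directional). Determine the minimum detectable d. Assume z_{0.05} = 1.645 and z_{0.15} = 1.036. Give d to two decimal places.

For two independent groups of n = 193 each: d_min = (z_{α} + z_β)·√(2/n).
z-sum = 1.645 + 1.036 = 2.681.
d_min = 2.681 × √(2/193) = 2.681 × 0.1018 = 0.273.

d_min ≈ 0.27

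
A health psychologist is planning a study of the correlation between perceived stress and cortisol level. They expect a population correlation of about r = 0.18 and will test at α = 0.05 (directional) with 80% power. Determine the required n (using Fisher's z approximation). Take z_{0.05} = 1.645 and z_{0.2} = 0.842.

n = 190

Fisher's z: C = ½·ln((1+r)/(1−r)) = ½·ln(1.4390) = 0.1820.
n = ((z_{α} + z_β)/C)² + 3.
(1.645 + 0.842) / 0.1820 = 2.487 / 0.1820 = 13.665.
n = 13.665² + 3 = 186.73 + 3 = 189.7.
Round up.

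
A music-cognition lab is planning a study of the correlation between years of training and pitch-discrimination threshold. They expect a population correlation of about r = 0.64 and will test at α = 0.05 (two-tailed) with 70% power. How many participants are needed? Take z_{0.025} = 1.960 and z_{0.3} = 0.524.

n = 14

Fisher's z: C = ½·ln((1+r)/(1−r)) = ½·ln(4.5556) = 0.7582.
n = ((z_{α/2} + z_β)/C)² + 3.
(1.960 + 0.524) / 0.7582 = 2.484 / 0.7582 = 3.276.
n = 3.276² + 3 = 10.73 + 3 = 13.7.
Round up.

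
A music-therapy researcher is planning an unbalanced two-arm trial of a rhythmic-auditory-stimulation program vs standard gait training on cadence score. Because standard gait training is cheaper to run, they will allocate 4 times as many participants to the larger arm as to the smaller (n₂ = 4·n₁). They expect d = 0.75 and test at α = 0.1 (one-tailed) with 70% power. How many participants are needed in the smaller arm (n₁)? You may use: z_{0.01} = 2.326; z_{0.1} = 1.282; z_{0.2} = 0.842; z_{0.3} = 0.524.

n₁ = 8

With allocation ratio k = n₂/n₁ = 4, Var(x̄₁−x̄₂) = σ²(1/n₁ + 1/(k·n₁)) = σ²·(k+1)/(k·n₁).
So n₁ = (1 + 1/k)·((z_{α} + z_β)/d)² = 1.250 × (1.806/0.75)².
n₁ = 1.250 × 5.80 = 7.2.
Round up: n₁ = 8, giving n₂ = 4 × 8 = 32.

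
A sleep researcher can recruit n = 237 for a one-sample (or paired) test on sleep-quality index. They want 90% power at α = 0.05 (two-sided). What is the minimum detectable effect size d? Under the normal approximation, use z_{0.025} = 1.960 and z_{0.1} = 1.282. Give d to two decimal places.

d_min ≈ 0.21

For a single sample (or paired design) of n = 237: d_min = (z_{α/2} + z_β)/√n.
z-sum = 1.960 + 1.282 = 3.242.
d_min = 3.242 / √237 = 3.242 / 15.395 = 0.211.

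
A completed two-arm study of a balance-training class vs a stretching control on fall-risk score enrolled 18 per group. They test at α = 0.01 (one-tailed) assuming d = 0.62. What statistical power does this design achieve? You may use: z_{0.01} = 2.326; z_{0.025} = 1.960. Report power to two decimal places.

power ≈ 0.32

For two equal groups, power = Φ(d·√(n/2) − z_{α}).
d·√(n/2) = 0.62 × √(18/2) = 0.62 × 3.000 = 1.860.
z_β = 1.860 − 2.326 = -0.466.
Power = Φ(-0.466) = 0.321.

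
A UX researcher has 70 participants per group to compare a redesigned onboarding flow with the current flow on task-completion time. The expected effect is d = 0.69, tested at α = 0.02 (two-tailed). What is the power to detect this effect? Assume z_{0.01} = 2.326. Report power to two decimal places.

For two equal groups, power = Φ(d·√(n/2) − z_{α/2}).
d·√(n/2) = 0.69 × √(70/2) = 0.69 × 5.916 = 4.082.
z_β = 4.082 − 2.326 = 1.756.
Power = Φ(1.756) = 0.960.

power ≈ 0.96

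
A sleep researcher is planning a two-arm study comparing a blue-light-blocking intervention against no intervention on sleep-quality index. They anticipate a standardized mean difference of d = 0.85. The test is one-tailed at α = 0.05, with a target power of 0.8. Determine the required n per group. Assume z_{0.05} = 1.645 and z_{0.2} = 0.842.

For two independent groups with equal n: n = 2·((z_{α} + z_β) / d)².
z_{α} + z_β = 1.645 + 0.842 = 2.487.
n = 2 × (2.487 / 0.85)² = 2 × 2.926² = 2 × 8.56 = 17.1.
Round up to the next whole participant.

n = 18 per group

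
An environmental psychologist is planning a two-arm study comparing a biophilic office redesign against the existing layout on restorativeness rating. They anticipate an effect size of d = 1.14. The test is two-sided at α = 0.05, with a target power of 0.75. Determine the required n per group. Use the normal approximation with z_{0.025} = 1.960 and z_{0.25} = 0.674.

For two independent groups with equal n: n = 2·((z_{α/2} + z_β) / d)².
z_{α/2} + z_β = 1.960 + 0.674 = 2.634.
n = 2 × (2.634 / 1.14)² = 2 × 2.311² = 2 × 5.34 = 10.7.
Round up to the next whole participant.

n = 11 per group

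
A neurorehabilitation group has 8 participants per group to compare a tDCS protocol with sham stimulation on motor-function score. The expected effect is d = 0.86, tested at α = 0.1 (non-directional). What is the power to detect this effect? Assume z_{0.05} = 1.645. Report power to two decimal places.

For two equal groups, power = Φ(d·√(n/2) − z_{α/2}).
d·√(n/2) = 0.86 × √(8/2) = 0.86 × 2.000 = 1.720.
z_β = 1.720 − 1.645 = 0.075.
Power = Φ(0.075) = 0.530.

power ≈ 0.53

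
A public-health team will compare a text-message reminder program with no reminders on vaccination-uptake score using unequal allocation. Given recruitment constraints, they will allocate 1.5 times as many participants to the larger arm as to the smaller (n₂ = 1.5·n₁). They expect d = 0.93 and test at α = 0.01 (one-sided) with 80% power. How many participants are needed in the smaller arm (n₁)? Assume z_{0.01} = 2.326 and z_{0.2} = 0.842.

n₁ = 20

With allocation ratio k = n₂/n₁ = 1.5, Var(x̄₁−x̄₂) = σ²(1/n₁ + 1/(k·n₁)) = σ²·(k+1)/(k·n₁).
So n₁ = (1 + 1/k)·((z_{α} + z_β)/d)² = 1.667 × (3.168/0.93)².
n₁ = 1.667 × 11.60 = 19.3.
Round up: n₁ = 20, giving n₂ = 1.5 × 20 = 30.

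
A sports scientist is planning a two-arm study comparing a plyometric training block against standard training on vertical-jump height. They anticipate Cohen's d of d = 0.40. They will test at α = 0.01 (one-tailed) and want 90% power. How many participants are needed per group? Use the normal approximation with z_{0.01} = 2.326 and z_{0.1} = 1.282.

n = 163 per group

For two independent groups with equal n: n = 2·((z_{α} + z_β) / d)².
z_{α} + z_β = 2.326 + 1.282 = 3.608.
n = 2 × (3.608 / 0.40)² = 2 × 9.020² = 2 × 81.36 = 162.7.
Round up to the next whole participant.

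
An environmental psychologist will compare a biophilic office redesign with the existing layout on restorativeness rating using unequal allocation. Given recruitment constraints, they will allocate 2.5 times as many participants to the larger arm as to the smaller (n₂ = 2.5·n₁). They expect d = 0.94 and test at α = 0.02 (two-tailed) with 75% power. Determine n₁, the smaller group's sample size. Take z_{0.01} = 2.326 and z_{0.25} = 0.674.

n₁ = 15

With allocation ratio k = n₂/n₁ = 2.5, Var(x̄₁−x̄₂) = σ²(1/n₁ + 1/(k·n₁)) = σ²·(k+1)/(k·n₁).
So n₁ = (1 + 1/k)·((z_{α/2} + z_β)/d)² = 1.400 × (3.000/0.94)².
n₁ = 1.400 × 10.19 = 14.3.
Round up: n₁ = 15, giving n₂ = ⌈2.5 × 15⌉ = ⌈37.5⌉ = 38.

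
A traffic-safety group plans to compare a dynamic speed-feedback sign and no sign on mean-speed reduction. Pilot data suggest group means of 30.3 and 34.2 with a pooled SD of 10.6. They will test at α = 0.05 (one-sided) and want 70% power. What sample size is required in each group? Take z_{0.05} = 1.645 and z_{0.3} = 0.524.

n = 70 per group

Cohen's d = |M₁ − M₂| / SD_pooled = |30.3 − 34.2| / 10.6 = 3.9 / 10.6 = 0.368.
For two independent groups with equal n: n = 2·((z_{α} + z_β) / d)².
z_{α} + z_β = 1.645 + 0.524 = 2.169.
n = 2 × (2.169 / 0.368)² = 2 × 5.894² = 2 × 34.74 = 69.5.
Round up to the next whole participant.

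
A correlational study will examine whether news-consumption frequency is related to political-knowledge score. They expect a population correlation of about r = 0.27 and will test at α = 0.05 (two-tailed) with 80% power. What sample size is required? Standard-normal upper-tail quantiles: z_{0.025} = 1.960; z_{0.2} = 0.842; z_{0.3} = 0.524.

Fisher's z: C = ½·ln((1+r)/(1−r)) = ½·ln(1.7397) = 0.2769.
n = ((z_{α/2} + z_β)/C)² + 3.
(1.960 + 0.842) / 0.2769 = 2.802 / 0.2769 = 10.119.
n = 10.119² + 3 = 102.40 + 3 = 105.4.
Round up.

n = 106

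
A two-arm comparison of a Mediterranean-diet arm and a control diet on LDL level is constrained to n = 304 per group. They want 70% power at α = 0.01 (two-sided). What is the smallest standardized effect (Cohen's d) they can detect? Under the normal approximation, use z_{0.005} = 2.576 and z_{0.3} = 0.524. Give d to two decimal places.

d_min ≈ 0.25

For two independent groups of n = 304 each: d_min = (z_{α/2} + z_β)·√(2/n).
z-sum = 2.576 + 0.524 = 3.100.
d_min = 3.100 × √(2/304) = 3.100 × 0.0811 = 0.251.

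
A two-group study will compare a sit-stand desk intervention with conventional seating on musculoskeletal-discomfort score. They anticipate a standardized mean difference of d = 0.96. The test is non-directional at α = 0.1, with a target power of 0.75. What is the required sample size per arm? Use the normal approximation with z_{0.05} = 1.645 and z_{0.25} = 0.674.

n = 12 per group

For two independent groups with equal n: n = 2·((z_{α/2} + z_β) / d)².
z_{α/2} + z_β = 1.645 + 0.674 = 2.319.
n = 2 × (2.319 / 0.96)² = 2 × 2.416² = 2 × 5.84 = 11.7.
Round up to the next whole participant.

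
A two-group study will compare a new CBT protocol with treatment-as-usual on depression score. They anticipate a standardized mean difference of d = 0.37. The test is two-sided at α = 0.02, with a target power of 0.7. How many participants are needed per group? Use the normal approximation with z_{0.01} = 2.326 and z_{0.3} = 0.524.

n = 119 per group

For two independent groups with equal n: n = 2·((z_{α/2} + z_β) / d)².
z_{α/2} + z_β = 2.326 + 0.524 = 2.850.
n = 2 × (2.850 / 0.37)² = 2 × 7.703² = 2 × 59.33 = 118.7.
Round up to the next whole participant.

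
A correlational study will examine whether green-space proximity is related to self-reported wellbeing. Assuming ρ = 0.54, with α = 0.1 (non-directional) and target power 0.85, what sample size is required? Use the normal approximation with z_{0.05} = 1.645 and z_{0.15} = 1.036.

Fisher's z: C = ½·ln((1+r)/(1−r)) = ½·ln(3.3478) = 0.6042.
n = ((z_{α/2} + z_β)/C)² + 3.
(1.645 + 1.036) / 0.6042 = 2.681 / 0.6042 = 4.437.
n = 4.437² + 3 = 19.69 + 3 = 22.7.
Round up.

n = 23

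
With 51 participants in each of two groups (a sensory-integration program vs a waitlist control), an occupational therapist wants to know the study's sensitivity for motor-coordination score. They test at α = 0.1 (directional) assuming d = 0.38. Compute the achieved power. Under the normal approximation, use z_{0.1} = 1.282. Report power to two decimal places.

power ≈ 0.74

For two equal groups, power = Φ(d·√(n/2) − z_{α}).
d·√(n/2) = 0.38 × √(51/2) = 0.38 × 5.050 = 1.919.
z_β = 1.919 − 1.282 = 0.637.
Power = Φ(0.637) = 0.738.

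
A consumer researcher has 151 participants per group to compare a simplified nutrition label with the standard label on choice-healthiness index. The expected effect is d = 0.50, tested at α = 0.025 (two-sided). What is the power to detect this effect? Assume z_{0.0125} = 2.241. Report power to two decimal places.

power ≈ 0.98

For two equal groups, power = Φ(d·√(n/2) − z_{α/2}).
d·√(n/2) = 0.50 × √(151/2) = 0.50 × 8.689 = 4.345.
z_β = 4.345 − 2.241 = 2.104.
Power = Φ(2.104) = 0.982.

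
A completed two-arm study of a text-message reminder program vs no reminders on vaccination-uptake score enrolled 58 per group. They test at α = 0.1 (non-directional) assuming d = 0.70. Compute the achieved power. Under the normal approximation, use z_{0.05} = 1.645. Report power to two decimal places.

power ≈ 0.98

For two equal groups, power = Φ(d·√(n/2) − z_{α/2}).
d·√(n/2) = 0.70 × √(58/2) = 0.70 × 5.385 = 3.770.
z_β = 3.770 − 1.645 = 2.125.
Power = Φ(2.125) = 0.983.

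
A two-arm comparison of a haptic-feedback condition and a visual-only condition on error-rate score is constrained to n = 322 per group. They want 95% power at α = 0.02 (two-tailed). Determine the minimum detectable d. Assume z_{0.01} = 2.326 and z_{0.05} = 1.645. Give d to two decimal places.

For two independent groups of n = 322 each: d_min = (z_{α/2} + z_β)·√(2/n).
z-sum = 2.326 + 1.645 = 3.971.
d_min = 3.971 × √(2/322) = 3.971 × 0.0788 = 0.313.

d_min ≈ 0.31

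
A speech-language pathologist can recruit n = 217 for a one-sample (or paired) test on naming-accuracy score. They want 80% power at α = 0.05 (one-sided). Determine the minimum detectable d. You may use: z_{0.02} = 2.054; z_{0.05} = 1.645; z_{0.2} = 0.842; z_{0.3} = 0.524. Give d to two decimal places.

d_min ≈ 0.17

For a single sample (or paired design) of n = 217: d_min = (z_{α} + z_β)/√n.
z-sum = 1.645 + 0.842 = 2.487.
d_min = 2.487 / √217 = 2.487 / 14.731 = 0.169.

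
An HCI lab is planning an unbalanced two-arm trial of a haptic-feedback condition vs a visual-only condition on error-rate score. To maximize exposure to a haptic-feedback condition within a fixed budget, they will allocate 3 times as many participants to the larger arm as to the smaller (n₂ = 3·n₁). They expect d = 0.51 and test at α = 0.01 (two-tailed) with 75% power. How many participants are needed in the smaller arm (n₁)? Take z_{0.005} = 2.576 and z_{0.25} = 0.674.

With allocation ratio k = n₂/n₁ = 3, Var(x̄₁−x̄₂) = σ²(1/n₁ + 1/(k·n₁)) = σ²·(k+1)/(k·n₁).
So n₁ = (1 + 1/k)·((z_{α/2} + z_β)/d)² = 1.333 × (3.250/0.51)².
n₁ = 1.333 × 40.61 = 54.1.
Round up: n₁ = 55, giving n₂ = 3 × 55 = 165.

n₁ = 55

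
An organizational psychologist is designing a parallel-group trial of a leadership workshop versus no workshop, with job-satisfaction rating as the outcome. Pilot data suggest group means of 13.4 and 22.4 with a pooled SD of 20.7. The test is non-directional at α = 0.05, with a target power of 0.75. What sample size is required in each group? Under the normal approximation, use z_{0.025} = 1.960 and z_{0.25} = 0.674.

n = 74 per group

Cohen's d = |M₁ − M₂| / SD_pooled = |13.4 − 22.4| / 20.7 = 9.0 / 20.7 = 0.435.
For two independent groups with equal n: n = 2·((z_{α/2} + z_β) / d)².
z_{α/2} + z_β = 1.960 + 0.674 = 2.634.
n = 2 × (2.634 / 0.435)² = 2 × 6.055² = 2 × 36.67 = 73.3.
Round up to the next whole participant.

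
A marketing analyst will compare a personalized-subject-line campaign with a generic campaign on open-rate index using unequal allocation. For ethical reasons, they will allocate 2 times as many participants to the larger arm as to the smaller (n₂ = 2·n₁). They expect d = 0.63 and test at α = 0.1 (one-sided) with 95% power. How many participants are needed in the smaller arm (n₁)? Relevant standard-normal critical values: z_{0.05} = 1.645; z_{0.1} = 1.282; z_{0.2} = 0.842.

With allocation ratio k = n₂/n₁ = 2, Var(x̄₁−x̄₂) = σ²(1/n₁ + 1/(k·n₁)) = σ²·(k+1)/(k·n₁).
So n₁ = (1 + 1/k)·((z_{α} + z_β)/d)² = 1.500 × (2.927/0.63)².
n₁ = 1.500 × 21.59 = 32.4.
Round up: n₁ = 33, giving n₂ = 2 × 33 = 66.

n₁ = 33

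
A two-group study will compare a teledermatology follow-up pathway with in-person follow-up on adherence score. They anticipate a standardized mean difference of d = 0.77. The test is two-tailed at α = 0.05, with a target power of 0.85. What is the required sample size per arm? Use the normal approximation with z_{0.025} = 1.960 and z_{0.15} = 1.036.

For two independent groups with equal n: n = 2·((z_{α/2} + z_β) / d)².
z_{α/2} + z_β = 1.960 + 1.036 = 2.996.
n = 2 × (2.996 / 0.77)² = 2 × 3.891² = 2 × 15.14 = 30.3.
Round up to the next whole participant.

n = 31 per group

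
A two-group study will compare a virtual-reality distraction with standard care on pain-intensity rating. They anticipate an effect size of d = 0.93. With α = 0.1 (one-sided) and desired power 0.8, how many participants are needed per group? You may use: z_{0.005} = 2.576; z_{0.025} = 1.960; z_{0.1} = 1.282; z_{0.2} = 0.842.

For two independent groups with equal n: n = 2·((z_{α} + z_β) / d)².
z_{α} + z_β = 1.282 + 0.842 = 2.124.
n = 2 × (2.124 / 0.93)² = 2 × 2.284² = 2 × 5.22 = 10.4.
Round up to the next whole participant.

n = 11 per group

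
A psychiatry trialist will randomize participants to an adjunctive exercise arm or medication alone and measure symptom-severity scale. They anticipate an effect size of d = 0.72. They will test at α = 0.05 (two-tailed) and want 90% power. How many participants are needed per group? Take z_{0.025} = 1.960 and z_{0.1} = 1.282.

For two independent groups with equal n: n = 2·((z_{α/2} + z_β) / d)².
z_{α/2} + z_β = 1.960 + 1.282 = 3.242.
n = 2 × (3.242 / 0.72)² = 2 × 4.503² = 2 × 20.28 = 40.6.
Round up to the next whole participant.

n = 41 per group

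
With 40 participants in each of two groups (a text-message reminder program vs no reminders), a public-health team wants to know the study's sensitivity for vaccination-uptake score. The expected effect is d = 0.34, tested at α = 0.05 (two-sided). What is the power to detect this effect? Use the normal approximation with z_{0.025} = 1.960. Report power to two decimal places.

For two equal groups, power = Φ(d·√(n/2) − z_{α/2}).
d·√(n/2) = 0.34 × √(40/2) = 0.34 × 4.472 = 1.521.
z_β = 1.521 − 1.960 = -0.439.
Power = Φ(-0.439) = 0.330.

power ≈ 0.33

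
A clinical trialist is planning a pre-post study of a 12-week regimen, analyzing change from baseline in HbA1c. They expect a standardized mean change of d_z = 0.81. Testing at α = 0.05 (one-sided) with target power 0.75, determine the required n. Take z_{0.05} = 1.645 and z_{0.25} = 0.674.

n = 9 pairs

For a paired (one-sample on differences) test: n = ((z_{α} + z_β) / d)².
z_{α} + z_β = 1.645 + 0.674 = 2.319.
n = (2.319 / 0.81)² = 2.863² = 8.20.
Round up.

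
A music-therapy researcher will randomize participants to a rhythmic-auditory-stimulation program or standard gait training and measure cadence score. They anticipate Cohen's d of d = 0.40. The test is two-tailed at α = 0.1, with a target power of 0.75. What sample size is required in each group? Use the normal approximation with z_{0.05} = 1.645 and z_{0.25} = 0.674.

n = 68 per group

For two independent groups with equal n: n = 2·((z_{α/2} + z_β) / d)².
z_{α/2} + z_β = 1.645 + 0.674 = 2.319.
n = 2 × (2.319 / 0.40)² = 2 × 5.797² = 2 × 33.61 = 67.2.
Round up to the next whole participant.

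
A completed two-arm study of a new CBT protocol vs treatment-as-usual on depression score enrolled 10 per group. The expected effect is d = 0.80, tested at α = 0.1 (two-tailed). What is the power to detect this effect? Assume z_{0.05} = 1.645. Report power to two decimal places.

power ≈ 0.56

For two equal groups, power = Φ(d·√(n/2) − z_{α/2}).
d·√(n/2) = 0.80 × √(10/2) = 0.80 × 2.236 = 1.789.
z_β = 1.789 − 1.645 = 0.144.
Power = Φ(0.144) = 0.557.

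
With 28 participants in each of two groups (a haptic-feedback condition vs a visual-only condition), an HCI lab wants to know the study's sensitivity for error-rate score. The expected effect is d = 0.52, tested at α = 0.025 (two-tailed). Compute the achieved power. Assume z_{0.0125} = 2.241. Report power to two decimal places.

For two equal groups, power = Φ(d·√(n/2) − z_{α/2}).
d·√(n/2) = 0.52 × √(28/2) = 0.52 × 3.742 = 1.946.
z_β = 1.946 − 2.241 = -0.295.
Power = Φ(-0.295) = 0.384.

power ≈ 0.38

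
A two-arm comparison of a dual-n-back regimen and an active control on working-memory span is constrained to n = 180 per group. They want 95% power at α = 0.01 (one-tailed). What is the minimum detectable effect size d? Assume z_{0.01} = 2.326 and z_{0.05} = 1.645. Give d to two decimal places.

d_min ≈ 0.42

For two independent groups of n = 180 each: d_min = (z_{α} + z_β)·√(2/n).
z-sum = 2.326 + 1.645 = 3.971.
d_min = 3.971 × √(2/180) = 3.971 × 0.1054 = 0.419.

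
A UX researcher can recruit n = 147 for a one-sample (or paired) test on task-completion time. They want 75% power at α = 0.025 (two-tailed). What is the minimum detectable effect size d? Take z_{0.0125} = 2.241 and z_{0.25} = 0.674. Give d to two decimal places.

d_min ≈ 0.24

For a single sample (or paired design) of n = 147: d_min = (z_{α/2} + z_β)/√n.
z-sum = 2.241 + 0.674 = 2.915.
d_min = 2.915 / √147 = 2.915 / 12.124 = 0.240.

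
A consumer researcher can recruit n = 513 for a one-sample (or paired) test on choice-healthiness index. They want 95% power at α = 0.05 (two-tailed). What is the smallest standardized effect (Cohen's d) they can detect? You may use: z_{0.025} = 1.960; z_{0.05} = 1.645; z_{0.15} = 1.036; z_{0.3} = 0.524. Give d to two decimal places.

d_min ≈ 0.16

For a single sample (or paired design) of n = 513: d_min = (z_{α/2} + z_β)/√n.
z-sum = 1.960 + 1.645 = 3.605.
d_min = 3.605 / √513 = 3.605 / 22.650 = 0.159.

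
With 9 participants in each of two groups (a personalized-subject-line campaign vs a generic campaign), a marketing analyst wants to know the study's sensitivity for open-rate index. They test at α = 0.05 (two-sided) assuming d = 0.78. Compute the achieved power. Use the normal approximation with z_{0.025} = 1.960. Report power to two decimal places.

power ≈ 0.38

For two equal groups, power = Φ(d·√(n/2) − z_{α/2}).
d·√(n/2) = 0.78 × √(9/2) = 0.78 × 2.121 = 1.655.
z_β = 1.655 − 1.960 = -0.305.
Power = Φ(-0.305) = 0.380.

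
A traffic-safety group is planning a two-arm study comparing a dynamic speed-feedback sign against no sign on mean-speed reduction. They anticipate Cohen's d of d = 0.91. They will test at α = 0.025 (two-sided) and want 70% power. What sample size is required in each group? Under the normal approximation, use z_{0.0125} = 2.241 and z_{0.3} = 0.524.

For two independent groups with equal n: n = 2·((z_{α/2} + z_β) / d)².
z_{α/2} + z_β = 2.241 + 0.524 = 2.765.
n = 2 × (2.765 / 0.91)² = 2 × 3.038² = 2 × 9.23 = 18.5.
Round up to the next whole participant.

n = 19 per group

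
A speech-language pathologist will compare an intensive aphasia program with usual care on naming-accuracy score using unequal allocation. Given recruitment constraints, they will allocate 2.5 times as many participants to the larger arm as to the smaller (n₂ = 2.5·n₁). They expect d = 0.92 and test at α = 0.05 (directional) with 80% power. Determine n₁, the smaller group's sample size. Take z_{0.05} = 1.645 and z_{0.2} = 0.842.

With allocation ratio k = n₂/n₁ = 2.5, Var(x̄₁−x̄₂) = σ²(1/n₁ + 1/(k·n₁)) = σ²·(k+1)/(k·n₁).
So n₁ = (1 + 1/k)·((z_{α} + z_β)/d)² = 1.400 × (2.487/0.92)².
n₁ = 1.400 × 7.31 = 10.2.
Round up: n₁ = 11, giving n₂ = ⌈2.5 × 11⌉ = ⌈27.5⌉ = 28.

n₁ = 11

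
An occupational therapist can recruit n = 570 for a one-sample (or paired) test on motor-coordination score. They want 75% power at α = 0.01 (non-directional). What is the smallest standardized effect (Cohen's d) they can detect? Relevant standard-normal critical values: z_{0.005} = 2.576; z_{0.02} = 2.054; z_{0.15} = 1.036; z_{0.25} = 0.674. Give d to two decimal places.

d_min ≈ 0.14

For a single sample (or paired design) of n = 570: d_min = (z_{α/2} + z_β)/√n.
z-sum = 2.576 + 0.674 = 3.250.
d_min = 3.250 / √570 = 3.250 / 23.875 = 0.136.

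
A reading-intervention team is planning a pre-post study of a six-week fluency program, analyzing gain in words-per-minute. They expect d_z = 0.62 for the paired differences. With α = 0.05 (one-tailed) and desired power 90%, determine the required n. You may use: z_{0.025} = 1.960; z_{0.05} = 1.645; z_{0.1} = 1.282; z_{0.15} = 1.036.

For a paired (one-sample on differences) test: n = ((z_{α} + z_β) / d)².
z_{α} + z_β = 1.645 + 1.282 = 2.927.
n = (2.927 / 0.62)² = 4.721² = 22.29.
Round up.

n = 23 pairs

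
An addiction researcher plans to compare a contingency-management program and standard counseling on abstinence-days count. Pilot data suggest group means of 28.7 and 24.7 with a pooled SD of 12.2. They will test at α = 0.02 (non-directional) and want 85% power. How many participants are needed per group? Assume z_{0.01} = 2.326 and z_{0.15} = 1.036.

n = 211 per group

Cohen's d = |M₁ − M₂| / SD_pooled = |28.7 − 24.7| / 12.2 = 4.0 / 12.2 = 0.328.
For two independent groups with equal n: n = 2·((z_{α/2} + z_β) / d)².
z_{α/2} + z_β = 2.326 + 1.036 = 3.362.
n = 2 × (3.362 / 0.328)² = 2 × 10.250² = 2 × 105.06 = 210.1.
Round up to the next whole participant.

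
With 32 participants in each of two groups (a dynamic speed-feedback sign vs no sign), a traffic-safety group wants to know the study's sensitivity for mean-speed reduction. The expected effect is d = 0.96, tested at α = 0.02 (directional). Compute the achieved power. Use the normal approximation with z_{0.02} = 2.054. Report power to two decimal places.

For two equal groups, power = Φ(d·√(n/2) − z_{α}).
d·√(n/2) = 0.96 × √(32/2) = 0.96 × 4.000 = 3.840.
z_β = 3.840 − 2.054 = 1.786.
Power = Φ(1.786) = 0.963.

power ≈ 0.96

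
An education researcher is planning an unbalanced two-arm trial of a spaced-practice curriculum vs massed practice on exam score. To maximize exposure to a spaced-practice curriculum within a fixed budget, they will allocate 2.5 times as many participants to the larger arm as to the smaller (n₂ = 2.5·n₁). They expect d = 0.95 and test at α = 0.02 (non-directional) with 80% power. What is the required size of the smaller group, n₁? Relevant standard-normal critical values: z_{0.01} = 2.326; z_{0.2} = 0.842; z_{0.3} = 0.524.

n₁ = 16

With allocation ratio k = n₂/n₁ = 2.5, Var(x̄₁−x̄₂) = σ²(1/n₁ + 1/(k·n₁)) = σ²·(k+1)/(k·n₁).
So n₁ = (1 + 1/k)·((z_{α/2} + z_β)/d)² = 1.400 × (3.168/0.95)².
n₁ = 1.400 × 11.12 = 15.6.
Round up: n₁ = 16, giving n₂ = 2.5 × 16 = 40.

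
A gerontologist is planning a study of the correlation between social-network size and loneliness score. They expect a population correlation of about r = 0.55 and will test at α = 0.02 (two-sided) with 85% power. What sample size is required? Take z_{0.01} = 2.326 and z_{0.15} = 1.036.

Fisher's z: C = ½·ln((1+r)/(1−r)) = ½·ln(3.4444) = 0.6184.
n = ((z_{α/2} + z_β)/C)² + 3.
(2.326 + 1.036) / 0.6184 = 3.362 / 0.6184 = 5.437.
n = 5.437² + 3 = 29.56 + 3 = 32.6.
Round up.

n = 33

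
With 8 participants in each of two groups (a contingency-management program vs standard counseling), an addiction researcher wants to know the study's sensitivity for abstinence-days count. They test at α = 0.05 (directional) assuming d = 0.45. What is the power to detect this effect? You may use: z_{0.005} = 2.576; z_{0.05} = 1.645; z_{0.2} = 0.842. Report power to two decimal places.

power ≈ 0.23

For two equal groups, power = Φ(d·√(n/2) − z_{α}).
d·√(n/2) = 0.45 × √(8/2) = 0.45 × 2.000 = 0.900.
z_β = 0.900 − 1.645 = -0.745.
Power = Φ(-0.745) = 0.228.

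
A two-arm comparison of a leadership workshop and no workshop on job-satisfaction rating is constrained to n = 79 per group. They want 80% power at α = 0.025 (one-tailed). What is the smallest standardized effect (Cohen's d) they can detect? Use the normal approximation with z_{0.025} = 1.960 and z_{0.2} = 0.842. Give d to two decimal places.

For two independent groups of n = 79 each: d_min = (z_{α} + z_β)·√(2/n).
z-sum = 1.960 + 0.842 = 2.802.
d_min = 2.802 × √(2/79) = 2.802 × 0.1591 = 0.446.

d_min ≈ 0.45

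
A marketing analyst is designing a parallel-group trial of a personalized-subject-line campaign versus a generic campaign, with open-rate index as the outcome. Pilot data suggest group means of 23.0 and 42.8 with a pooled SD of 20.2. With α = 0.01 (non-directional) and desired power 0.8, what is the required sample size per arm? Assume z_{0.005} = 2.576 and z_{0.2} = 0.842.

n = 25 per group

Cohen's d = |M₁ − M₂| / SD_pooled = |23.0 − 42.8| / 20.2 = 19.8 / 20.2 = 0.980.
For two independent groups with equal n: n = 2·((z_{α/2} + z_β) / d)².
z_{α/2} + z_β = 2.576 + 0.842 = 3.418.
n = 2 × (3.418 / 0.980)² = 2 × 3.488² = 2 × 12.16 = 24.3.
Round up to the next whole participant.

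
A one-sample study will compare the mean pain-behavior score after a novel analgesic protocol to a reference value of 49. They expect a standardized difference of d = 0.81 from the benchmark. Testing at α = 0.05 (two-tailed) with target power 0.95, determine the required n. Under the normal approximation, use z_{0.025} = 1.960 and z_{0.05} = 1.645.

n = 20

For a one-sample test: n = ((z_{α/2} + z_β) / d)².
z_{α/2} + z_β = 1.960 + 1.645 = 3.605.
n = (3.605 / 0.81)² = 4.451² = 19.81.
Round up.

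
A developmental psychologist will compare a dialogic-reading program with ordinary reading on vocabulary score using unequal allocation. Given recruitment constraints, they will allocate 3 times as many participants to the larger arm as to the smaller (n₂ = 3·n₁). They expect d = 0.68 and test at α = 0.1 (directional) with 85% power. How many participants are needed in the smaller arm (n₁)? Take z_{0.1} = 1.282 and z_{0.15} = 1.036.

With allocation ratio k = n₂/n₁ = 3, Var(x̄₁−x̄₂) = σ²(1/n₁ + 1/(k·n₁)) = σ²·(k+1)/(k·n₁).
So n₁ = (1 + 1/k)·((z_{α} + z_β)/d)² = 1.333 × (2.318/0.68)².
n₁ = 1.333 × 11.62 = 15.5.
Round up: n₁ = 16, giving n₂ = 3 × 16 = 48.

n₁ = 16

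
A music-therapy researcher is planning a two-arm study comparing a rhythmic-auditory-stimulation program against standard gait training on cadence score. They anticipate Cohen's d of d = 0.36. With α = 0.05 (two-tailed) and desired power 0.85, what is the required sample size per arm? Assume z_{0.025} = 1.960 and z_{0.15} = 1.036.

n = 139 per group

For two independent groups with equal n: n = 2·((z_{α/2} + z_β) / d)².
z_{α/2} + z_β = 1.960 + 1.036 = 2.996.
n = 2 × (2.996 / 0.36)² = 2 × 8.322² = 2 × 69.26 = 138.5.
Round up to the next whole participant.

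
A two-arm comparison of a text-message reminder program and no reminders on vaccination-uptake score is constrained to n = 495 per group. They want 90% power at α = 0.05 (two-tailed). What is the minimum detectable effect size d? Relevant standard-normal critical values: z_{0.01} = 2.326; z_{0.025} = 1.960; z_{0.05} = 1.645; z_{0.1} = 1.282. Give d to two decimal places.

For two independent groups of n = 495 each: d_min = (z_{α/2} + z_β)·√(2/n).
z-sum = 1.960 + 1.282 = 3.242.
d_min = 3.242 × √(2/495) = 3.242 × 0.0636 = 0.206.

d_min ≈ 0.21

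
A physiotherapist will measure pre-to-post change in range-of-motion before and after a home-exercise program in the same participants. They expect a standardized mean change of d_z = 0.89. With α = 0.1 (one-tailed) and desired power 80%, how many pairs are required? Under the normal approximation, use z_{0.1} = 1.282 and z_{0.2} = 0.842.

n = 6 pairs

For a paired (one-sample on differences) test: n = ((z_{α} + z_β) / d)².
z_{α} + z_β = 1.282 + 0.842 = 2.124.
n = (2.124 / 0.89)² = 2.387² = 5.70.
Round up.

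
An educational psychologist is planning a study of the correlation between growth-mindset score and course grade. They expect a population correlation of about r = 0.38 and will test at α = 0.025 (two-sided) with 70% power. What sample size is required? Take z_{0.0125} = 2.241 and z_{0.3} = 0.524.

n = 51

Fisher's z: C = ½·ln((1+r)/(1−r)) = ½·ln(2.2258) = 0.4001.
n = ((z_{α/2} + z_β)/C)² + 3.
(2.241 + 0.524) / 0.4001 = 2.765 / 0.4001 = 6.911.
n = 6.911² + 3 = 47.76 + 3 = 50.8.
Round up.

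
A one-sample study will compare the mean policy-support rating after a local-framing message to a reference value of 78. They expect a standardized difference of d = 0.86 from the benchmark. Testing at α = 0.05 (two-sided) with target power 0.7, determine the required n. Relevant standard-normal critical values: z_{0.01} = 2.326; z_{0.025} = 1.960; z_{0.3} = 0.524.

n = 9

For a one-sample test: n = ((z_{α/2} + z_β) / d)².
z_{α/2} + z_β = 1.960 + 0.524 = 2.484.
n = (2.484 / 0.86)² = 2.888² = 8.34.
Round up.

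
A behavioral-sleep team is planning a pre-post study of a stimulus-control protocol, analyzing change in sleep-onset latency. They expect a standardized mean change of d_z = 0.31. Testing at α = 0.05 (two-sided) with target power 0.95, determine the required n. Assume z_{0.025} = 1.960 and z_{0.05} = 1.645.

For a paired (one-sample on differences) test: n = ((z_{α/2} + z_β) / d)².
z_{α/2} + z_β = 1.960 + 1.645 = 3.605.
n = (3.605 / 0.31)² = 11.629² = 135.23.
Round up.

n = 136 pairs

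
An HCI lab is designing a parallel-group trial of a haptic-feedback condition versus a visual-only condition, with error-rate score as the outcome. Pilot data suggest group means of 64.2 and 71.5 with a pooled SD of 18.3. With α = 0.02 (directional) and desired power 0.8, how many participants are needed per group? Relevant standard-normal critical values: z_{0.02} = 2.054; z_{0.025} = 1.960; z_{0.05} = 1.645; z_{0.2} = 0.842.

n = 106 per group

Cohen's d = |M₁ − M₂| / SD_pooled = |64.2 − 71.5| / 18.3 = 7.3 / 18.3 = 0.399.
For two independent groups with equal n: n = 2·((z_{α} + z_β) / d)².
z_{α} + z_β = 2.054 + 0.842 = 2.896.
n = 2 × (2.896 / 0.399)² = 2 × 7.258² = 2 × 52.68 = 105.4.
Round up to the next whole participant.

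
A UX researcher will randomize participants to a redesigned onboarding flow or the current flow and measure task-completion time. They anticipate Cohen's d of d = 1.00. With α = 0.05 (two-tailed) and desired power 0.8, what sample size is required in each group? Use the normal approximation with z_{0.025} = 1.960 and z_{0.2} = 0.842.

n = 16 per group

For two independent groups with equal n: n = 2·((z_{α/2} + z_β) / d)².
z_{α/2} + z_β = 1.960 + 0.842 = 2.802.
n = 2 × (2.802 / 1.00)² = 2 × 2.802² = 2 × 7.85 = 15.7.
Round up to the next whole participant.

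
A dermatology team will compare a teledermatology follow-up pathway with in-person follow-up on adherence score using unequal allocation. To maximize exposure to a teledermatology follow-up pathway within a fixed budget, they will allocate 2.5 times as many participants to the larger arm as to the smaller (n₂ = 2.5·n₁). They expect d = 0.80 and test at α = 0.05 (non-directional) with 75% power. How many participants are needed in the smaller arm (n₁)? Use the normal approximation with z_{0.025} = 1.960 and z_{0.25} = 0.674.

With allocation ratio k = n₂/n₁ = 2.5, Var(x̄₁−x̄₂) = σ²(1/n₁ + 1/(k·n₁)) = σ²·(k+1)/(k·n₁).
So n₁ = (1 + 1/k)·((z_{α/2} + z_β)/d)² = 1.400 × (2.634/0.80)².
n₁ = 1.400 × 10.84 = 15.2.
Round up: n₁ = 16, giving n₂ = 2.5 × 16 = 40.

n₁ = 16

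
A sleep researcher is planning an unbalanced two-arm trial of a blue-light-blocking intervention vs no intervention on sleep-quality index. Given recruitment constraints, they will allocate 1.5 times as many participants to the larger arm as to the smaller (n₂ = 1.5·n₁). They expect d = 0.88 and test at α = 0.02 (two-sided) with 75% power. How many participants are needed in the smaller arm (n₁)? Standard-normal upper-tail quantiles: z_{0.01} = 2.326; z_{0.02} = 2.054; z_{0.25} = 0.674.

n₁ = 20

With allocation ratio k = n₂/n₁ = 1.5, Var(x̄₁−x̄₂) = σ²(1/n₁ + 1/(k·n₁)) = σ²·(k+1)/(k·n₁).
So n₁ = (1 + 1/k)·((z_{α/2} + z_β)/d)² = 1.667 × (3.000/0.88)².
n₁ = 1.667 × 11.62 = 19.4.
Round up: n₁ = 20, giving n₂ = 1.5 × 20 = 30.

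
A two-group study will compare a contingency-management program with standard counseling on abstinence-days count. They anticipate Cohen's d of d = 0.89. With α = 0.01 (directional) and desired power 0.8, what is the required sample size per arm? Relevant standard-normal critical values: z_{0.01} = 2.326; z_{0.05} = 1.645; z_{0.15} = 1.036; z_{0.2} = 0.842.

n = 26 per group

For two independent groups with equal n: n = 2·((z_{α} + z_β) / d)².
z_{α} + z_β = 2.326 + 0.842 = 3.168.
n = 2 × (3.168 / 0.89)² = 2 × 3.560² = 2 × 12.67 = 25.3.
Round up to the next whole participant.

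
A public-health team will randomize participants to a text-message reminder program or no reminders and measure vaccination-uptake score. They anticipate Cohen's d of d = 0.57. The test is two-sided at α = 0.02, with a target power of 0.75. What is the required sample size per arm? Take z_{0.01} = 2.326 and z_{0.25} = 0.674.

n = 56 per group

For two independent groups with equal n: n = 2·((z_{α/2} + z_β) / d)².
z_{α/2} + z_β = 2.326 + 0.674 = 3.000.
n = 2 × (3.000 / 0.57)² = 2 × 5.263² = 2 × 27.70 = 55.4.
Round up to the next whole participant.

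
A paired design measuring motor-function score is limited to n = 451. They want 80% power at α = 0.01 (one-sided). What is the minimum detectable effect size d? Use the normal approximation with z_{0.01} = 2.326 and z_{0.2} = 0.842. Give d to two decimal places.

d_min ≈ 0.15

For a single sample (or paired design) of n = 451: d_min = (z_{α} + z_β)/√n.
z-sum = 2.326 + 0.842 = 3.168.
d_min = 3.168 / √451 = 3.168 / 21.237 = 0.149.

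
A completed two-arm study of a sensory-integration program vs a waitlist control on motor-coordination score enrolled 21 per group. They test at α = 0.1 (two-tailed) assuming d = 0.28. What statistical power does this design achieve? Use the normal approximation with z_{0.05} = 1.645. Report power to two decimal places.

power ≈ 0.23

For two equal groups, power = Φ(d·√(n/2) − z_{α/2}).
d·√(n/2) = 0.28 × √(21/2) = 0.28 × 3.240 = 0.907.
z_β = 0.907 − 1.645 = -0.738.
Power = Φ(-0.738) = 0.230.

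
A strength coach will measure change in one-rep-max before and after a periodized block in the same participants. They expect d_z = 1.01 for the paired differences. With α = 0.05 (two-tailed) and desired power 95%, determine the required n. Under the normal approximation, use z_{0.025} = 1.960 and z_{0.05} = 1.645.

n = 13 pairs

For a paired (one-sample on differences) test: n = ((z_{α/2} + z_β) / d)².
z_{α/2} + z_β = 1.960 + 1.645 = 3.605.
n = (3.605 / 1.01)² = 3.569² = 12.74.
Round up.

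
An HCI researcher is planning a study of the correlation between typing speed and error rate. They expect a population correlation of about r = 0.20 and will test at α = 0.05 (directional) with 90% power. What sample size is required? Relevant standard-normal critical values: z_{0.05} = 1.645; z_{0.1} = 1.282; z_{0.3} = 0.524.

n = 212

Fisher's z: C = ½·ln((1+r)/(1−r)) = ½·ln(1.5000) = 0.2027.
n = ((z_{α} + z_β)/C)² + 3.
(1.645 + 1.282) / 0.2027 = 2.927 / 0.2027 = 14.440.
n = 14.440² + 3 = 208.52 + 3 = 211.5.
Round up.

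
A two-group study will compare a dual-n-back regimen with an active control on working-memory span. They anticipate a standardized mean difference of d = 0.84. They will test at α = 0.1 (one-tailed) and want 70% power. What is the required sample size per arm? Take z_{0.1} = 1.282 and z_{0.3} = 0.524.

For two independent groups with equal n: n = 2·((z_{α} + z_β) / d)².
z_{α} + z_β = 1.282 + 0.524 = 1.806.
n = 2 × (1.806 / 0.84)² = 2 × 2.150² = 2 × 4.62 = 9.2.
Round up to the next whole participant.

n = 10 per group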